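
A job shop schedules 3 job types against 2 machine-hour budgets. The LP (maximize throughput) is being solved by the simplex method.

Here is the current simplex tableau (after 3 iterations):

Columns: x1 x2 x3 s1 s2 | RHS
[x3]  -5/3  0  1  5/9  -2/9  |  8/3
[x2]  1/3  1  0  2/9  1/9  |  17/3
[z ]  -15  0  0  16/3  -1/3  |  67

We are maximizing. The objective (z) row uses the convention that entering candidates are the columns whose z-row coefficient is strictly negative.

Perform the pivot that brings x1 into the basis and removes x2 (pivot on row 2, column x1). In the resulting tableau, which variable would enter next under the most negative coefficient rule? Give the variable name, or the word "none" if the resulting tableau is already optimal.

Pivot element 1/3. New z-row = old z-row − (-15)·(row 2/(1/3)).
Updated z-row coefficients: x1: 0, x2: 45, x3: 0, s1: 46/3, s2: 14/3.
No coefficient is strictly negative; the tableau after this pivot is optimal.

none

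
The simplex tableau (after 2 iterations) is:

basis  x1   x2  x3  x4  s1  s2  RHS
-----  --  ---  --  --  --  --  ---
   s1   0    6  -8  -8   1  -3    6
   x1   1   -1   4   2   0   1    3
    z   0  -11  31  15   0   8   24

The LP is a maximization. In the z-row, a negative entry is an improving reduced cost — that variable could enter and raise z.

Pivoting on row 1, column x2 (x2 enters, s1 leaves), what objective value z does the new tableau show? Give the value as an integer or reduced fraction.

35

Minimum ratio for x2: 6/6 = 1.
z changes by −(z-row coeff of x2)·ratio = −(-11)·1 = 11.
New z = 24 + 11 = 35.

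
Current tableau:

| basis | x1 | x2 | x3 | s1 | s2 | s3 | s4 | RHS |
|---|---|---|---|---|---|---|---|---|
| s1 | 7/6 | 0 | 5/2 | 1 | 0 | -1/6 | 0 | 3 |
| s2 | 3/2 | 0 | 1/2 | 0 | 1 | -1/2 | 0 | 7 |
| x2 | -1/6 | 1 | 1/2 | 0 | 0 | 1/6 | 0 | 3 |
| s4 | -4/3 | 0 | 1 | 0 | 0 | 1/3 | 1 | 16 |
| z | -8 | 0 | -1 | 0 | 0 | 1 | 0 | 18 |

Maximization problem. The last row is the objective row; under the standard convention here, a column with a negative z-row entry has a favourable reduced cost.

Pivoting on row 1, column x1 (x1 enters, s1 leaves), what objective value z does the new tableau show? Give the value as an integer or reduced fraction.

270/7

Minimum ratio for x1: 3/(7/6) = 18/7.
z changes by −(z-row coeff of x1)·ratio = −(-8)·(18/7) = 144/7.
New z = 18 + (144/7) = 270/7.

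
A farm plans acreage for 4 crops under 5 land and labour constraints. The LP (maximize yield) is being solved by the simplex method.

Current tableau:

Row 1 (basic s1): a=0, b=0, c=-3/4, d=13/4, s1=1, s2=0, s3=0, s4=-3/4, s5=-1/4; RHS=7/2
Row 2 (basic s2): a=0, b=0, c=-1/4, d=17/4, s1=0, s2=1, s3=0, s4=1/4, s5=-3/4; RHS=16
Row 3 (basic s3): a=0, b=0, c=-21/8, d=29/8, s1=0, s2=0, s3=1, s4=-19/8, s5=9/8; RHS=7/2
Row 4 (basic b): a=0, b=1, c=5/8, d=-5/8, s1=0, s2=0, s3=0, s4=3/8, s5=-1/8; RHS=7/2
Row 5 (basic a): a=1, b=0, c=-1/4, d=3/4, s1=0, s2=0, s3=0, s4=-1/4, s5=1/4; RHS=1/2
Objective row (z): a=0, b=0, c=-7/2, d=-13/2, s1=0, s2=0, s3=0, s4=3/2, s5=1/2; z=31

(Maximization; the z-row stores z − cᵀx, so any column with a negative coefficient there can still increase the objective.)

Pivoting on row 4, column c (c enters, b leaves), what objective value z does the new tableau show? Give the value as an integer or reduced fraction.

253/5

Minimum ratio for c: (7/2)/(5/8) = 28/5.
z changes by −(z-row coeff of c)·ratio = −(-7/2)·(28/5) = 98/5.
New z = 31 + (98/5) = 253/5.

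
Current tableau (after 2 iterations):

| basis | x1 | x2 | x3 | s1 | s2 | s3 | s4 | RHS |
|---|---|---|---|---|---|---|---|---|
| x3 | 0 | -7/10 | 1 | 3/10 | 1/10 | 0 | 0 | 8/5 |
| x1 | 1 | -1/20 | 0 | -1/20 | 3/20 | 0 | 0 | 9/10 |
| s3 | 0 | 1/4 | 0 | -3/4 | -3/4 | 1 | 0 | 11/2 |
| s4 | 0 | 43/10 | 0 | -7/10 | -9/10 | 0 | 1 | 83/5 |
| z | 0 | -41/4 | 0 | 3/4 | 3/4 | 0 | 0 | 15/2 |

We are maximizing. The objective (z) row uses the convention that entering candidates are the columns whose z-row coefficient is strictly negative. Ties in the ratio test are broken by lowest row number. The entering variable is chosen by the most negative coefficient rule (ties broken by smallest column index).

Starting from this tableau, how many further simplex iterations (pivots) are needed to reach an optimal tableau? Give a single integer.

pivot: x2 in, s4 out → z = 2024/43
pivot: s2 in, x1 out → z = 58
pivot: s1 in, x3 out → z = 100
No improving column remains; optimal.

3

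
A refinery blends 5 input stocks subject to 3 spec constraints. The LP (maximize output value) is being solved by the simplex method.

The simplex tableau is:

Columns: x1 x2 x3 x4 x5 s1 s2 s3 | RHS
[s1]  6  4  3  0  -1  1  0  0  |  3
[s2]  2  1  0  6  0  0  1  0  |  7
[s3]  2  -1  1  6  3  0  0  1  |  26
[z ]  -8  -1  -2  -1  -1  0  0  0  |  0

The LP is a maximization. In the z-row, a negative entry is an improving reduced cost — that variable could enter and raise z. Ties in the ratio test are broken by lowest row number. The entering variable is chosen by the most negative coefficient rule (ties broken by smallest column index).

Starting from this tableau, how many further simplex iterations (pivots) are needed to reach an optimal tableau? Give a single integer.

2

pivot: x1 in, s1 out → z = 4
pivot: x5 in, s3 out → z = 43/2
No improving column remains; optimal.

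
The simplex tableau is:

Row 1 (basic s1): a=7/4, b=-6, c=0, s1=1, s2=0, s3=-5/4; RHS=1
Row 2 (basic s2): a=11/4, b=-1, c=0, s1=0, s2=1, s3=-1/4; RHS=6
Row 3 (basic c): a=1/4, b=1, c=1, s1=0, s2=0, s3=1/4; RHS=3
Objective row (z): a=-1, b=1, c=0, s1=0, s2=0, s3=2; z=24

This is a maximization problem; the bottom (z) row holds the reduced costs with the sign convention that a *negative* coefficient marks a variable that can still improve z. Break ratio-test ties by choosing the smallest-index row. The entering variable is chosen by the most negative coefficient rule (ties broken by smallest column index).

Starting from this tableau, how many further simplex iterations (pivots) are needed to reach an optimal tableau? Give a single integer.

pivot: a in, s1 out → z = 172/7
pivot: b in, s2 out → z = 1525/59
No improving column remains; optimal.

2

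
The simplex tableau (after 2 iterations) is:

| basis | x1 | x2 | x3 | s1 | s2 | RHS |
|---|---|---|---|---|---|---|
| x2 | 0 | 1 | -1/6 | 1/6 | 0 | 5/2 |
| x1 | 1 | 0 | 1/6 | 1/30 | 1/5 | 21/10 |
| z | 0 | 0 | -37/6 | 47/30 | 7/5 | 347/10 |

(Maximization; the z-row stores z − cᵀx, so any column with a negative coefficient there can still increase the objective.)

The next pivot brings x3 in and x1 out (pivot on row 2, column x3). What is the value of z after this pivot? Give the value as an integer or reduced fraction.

562/5

Minimum ratio for x3: (21/10)/(1/6) = 63/5.
z changes by −(z-row coeff of x3)·ratio = −(-37/6)·(63/5) = 777/10.
New z = 347/10 + (777/10) = 562/5.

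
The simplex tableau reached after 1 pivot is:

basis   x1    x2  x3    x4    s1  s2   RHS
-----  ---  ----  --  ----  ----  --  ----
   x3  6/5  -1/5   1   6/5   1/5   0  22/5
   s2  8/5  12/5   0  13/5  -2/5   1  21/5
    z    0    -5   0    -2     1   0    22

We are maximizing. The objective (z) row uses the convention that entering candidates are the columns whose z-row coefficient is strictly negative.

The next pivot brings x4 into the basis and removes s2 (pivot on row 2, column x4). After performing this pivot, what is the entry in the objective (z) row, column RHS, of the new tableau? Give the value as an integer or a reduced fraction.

328/13

Pivot element is row 2, column x4: 13/5.
Normalize row 2: new (row 2, RHS) = (21/5)/(13/5) = 21/13.
z-row ← z-row − (-2)·(new row 2): 22 − (-2)·(21/13) = 328/13.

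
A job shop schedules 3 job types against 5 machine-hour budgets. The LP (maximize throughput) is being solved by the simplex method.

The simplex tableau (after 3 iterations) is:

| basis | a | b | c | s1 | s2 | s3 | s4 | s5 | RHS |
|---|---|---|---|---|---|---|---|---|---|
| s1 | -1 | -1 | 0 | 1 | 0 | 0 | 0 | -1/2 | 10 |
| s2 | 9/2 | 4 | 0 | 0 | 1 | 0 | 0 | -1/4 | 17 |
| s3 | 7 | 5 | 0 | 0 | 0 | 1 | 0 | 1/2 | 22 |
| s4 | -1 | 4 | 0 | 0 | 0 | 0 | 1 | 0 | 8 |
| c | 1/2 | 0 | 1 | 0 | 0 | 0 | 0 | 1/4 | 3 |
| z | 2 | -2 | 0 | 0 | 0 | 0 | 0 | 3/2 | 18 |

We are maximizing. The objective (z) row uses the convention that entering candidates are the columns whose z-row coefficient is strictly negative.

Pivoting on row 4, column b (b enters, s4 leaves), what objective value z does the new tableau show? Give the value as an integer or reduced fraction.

Minimum ratio for b: 8/4 = 2.
z changes by −(z-row coeff of b)·ratio = −(-2)·2 = 4.
New z = 18 + 4 = 22.

22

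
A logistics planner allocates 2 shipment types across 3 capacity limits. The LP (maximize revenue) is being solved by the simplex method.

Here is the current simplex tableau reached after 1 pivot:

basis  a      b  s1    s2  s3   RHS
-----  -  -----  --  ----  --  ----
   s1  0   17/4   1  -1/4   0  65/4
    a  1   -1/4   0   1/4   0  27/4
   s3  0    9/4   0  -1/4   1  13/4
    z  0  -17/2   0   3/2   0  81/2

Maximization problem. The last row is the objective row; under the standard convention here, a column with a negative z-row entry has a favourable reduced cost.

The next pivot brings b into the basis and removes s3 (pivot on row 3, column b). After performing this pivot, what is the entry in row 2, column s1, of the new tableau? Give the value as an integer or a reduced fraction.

0

Pivot element is row 3, column b: 9/4.
Normalize row 3: new (row 3, s1) = 0/(9/4) = 0.
row 2 ← row 2 − (-1/4)·(new row 3): 0 − (-1/4)·0 = 0.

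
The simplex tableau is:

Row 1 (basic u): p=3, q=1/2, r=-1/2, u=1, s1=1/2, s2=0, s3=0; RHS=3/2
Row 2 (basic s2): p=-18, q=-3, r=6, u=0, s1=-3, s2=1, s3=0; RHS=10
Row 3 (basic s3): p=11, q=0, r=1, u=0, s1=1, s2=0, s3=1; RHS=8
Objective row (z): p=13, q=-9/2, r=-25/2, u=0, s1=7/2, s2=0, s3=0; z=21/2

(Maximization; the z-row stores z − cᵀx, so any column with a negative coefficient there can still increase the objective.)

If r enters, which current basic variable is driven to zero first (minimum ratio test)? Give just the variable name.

s2

Ratios: row 1 (u): entry -1/2 ≤ 0, skip; row 2 (s2): 10/6 = 5/3; row 3 (s3): 8/1 = 8.
Minimum ratio 5/3 is in the s2 row, so s2 leaves.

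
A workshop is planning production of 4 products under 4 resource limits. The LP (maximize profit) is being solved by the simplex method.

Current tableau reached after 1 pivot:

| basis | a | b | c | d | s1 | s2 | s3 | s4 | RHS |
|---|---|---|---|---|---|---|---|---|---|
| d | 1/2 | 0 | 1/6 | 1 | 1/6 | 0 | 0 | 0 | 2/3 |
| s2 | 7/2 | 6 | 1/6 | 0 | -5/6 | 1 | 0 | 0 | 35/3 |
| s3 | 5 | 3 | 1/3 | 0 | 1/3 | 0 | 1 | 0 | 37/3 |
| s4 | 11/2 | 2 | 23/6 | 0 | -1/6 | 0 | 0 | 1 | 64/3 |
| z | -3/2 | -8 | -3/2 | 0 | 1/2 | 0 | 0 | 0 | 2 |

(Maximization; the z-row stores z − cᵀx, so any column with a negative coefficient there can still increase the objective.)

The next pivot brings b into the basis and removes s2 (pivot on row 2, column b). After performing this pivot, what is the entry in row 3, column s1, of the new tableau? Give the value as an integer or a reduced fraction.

3/4

Pivot element is row 2, column b: 6.
Normalize row 2: new (row 2, s1) = (-5/6)/6 = -5/36.
row 3 ← row 3 − 3·(new row 2): 1/3 − 3·(-5/36) = 3/4.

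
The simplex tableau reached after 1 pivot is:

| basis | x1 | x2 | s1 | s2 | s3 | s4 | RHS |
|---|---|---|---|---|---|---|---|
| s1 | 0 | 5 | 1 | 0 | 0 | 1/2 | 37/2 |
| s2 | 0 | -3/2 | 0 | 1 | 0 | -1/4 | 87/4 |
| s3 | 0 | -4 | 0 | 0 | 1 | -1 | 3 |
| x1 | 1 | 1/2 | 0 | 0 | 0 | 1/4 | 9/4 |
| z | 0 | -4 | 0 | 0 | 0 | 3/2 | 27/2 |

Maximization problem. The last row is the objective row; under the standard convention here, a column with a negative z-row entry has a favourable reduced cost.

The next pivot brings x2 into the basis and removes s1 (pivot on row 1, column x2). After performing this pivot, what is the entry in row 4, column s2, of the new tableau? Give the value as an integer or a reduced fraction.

0

Pivot element is row 1, column x2: 5.
Normalize row 1: new (row 1, s2) = 0/5 = 0.
row 4 ← row 4 − (1/2)·(new row 1): 0 − (1/2)·0 = 0.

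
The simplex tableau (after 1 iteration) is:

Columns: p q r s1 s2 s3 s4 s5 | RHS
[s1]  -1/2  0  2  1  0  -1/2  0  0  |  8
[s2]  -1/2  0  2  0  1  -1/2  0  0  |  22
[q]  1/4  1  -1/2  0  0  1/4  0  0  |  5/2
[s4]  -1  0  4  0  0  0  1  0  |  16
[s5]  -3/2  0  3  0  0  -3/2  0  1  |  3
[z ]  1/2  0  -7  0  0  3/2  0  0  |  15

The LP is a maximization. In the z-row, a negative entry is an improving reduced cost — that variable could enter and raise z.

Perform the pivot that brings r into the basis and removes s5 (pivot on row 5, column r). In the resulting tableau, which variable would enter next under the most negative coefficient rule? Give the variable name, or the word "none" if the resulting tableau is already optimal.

Pivot element 3. New z-row = old z-row − (-7)·(row 5/3).
Updated z-row coefficients: p: -3, q: 0, r: 0, s1: 0, s2: 0, s3: -2, s4: 0, s5: 7/3.
The most negative is -3 in column p, so p would enter next.

p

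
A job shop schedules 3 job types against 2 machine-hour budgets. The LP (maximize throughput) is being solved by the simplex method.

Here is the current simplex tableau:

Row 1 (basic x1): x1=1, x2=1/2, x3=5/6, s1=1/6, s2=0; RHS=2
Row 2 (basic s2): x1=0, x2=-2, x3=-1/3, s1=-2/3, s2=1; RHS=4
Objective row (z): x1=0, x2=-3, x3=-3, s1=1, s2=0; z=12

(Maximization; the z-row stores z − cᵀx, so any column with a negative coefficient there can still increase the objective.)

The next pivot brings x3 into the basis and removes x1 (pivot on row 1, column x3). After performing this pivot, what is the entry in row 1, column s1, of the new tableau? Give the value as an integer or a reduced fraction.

1/5

Pivot element is row 1, column x3: 5/6.
Normalize row 1: new (row 1, s1) = (1/6)/(5/6) = 1/5.
Row 1 is the pivot row, so the entry is 1/5.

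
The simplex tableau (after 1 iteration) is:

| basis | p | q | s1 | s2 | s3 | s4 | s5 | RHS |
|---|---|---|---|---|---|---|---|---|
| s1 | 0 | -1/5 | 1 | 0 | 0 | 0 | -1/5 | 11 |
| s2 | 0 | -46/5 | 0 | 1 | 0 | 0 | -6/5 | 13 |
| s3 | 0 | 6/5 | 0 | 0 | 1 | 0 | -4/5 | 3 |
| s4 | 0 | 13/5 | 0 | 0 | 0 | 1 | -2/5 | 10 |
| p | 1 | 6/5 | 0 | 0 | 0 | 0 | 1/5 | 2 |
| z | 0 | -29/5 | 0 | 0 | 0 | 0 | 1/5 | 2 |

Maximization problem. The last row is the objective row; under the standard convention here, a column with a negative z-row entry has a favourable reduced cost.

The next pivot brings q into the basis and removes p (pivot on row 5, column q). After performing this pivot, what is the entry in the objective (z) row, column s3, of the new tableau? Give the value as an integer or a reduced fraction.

0

Pivot element is row 5, column q: 6/5.
Normalize row 5: new (row 5, s3) = 0/(6/5) = 0.
z-row ← z-row − (-29/5)·(new row 5): 0 − (-29/5)·0 = 0.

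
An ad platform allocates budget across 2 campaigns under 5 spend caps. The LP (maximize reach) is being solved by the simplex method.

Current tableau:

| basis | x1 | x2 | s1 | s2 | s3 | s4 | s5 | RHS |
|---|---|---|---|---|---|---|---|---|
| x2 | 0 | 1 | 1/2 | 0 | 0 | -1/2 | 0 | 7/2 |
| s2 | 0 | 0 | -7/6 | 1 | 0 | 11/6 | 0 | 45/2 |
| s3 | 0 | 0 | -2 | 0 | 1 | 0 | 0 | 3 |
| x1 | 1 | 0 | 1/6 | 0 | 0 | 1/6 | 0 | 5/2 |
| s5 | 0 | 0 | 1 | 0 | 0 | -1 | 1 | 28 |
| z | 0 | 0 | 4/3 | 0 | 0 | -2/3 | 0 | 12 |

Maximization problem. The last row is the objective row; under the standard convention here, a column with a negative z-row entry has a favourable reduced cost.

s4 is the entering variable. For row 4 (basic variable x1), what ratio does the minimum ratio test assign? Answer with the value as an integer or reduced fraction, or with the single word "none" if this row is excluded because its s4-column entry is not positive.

15

Ratio = RHS / (s4 entry) = (5/2) / (1/6) = 15.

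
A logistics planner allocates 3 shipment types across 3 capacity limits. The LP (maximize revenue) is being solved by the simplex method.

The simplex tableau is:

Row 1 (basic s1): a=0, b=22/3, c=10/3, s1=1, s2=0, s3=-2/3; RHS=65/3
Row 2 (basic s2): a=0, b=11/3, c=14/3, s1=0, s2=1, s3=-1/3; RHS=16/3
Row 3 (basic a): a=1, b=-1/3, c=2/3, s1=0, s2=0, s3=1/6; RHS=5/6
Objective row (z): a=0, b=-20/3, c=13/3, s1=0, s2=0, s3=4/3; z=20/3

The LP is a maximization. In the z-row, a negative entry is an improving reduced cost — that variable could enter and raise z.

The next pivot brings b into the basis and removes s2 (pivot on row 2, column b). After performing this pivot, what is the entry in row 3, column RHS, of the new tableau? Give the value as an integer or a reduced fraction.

29/22

Pivot element is row 2, column b: 11/3.
Normalize row 2: new (row 2, RHS) = (16/3)/(11/3) = 16/11.
row 3 ← row 3 − (-1/3)·(new row 2): 5/6 − (-1/3)·(16/11) = 29/22.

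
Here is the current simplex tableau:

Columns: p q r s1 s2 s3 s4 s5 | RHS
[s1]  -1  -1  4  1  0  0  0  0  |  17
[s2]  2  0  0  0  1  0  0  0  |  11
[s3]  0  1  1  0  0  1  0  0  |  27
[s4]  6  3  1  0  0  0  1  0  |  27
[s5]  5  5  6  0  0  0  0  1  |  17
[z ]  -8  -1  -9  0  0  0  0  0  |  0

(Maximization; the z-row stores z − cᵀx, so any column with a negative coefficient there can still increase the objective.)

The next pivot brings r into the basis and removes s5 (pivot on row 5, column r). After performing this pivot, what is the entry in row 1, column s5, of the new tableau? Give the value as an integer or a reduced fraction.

-2/3

Pivot element is row 5, column r: 6.
Normalize row 5: new (row 5, s5) = 1/6 = 1/6.
row 1 ← row 1 − 4·(new row 5): 0 − 4·(1/6) = -2/3.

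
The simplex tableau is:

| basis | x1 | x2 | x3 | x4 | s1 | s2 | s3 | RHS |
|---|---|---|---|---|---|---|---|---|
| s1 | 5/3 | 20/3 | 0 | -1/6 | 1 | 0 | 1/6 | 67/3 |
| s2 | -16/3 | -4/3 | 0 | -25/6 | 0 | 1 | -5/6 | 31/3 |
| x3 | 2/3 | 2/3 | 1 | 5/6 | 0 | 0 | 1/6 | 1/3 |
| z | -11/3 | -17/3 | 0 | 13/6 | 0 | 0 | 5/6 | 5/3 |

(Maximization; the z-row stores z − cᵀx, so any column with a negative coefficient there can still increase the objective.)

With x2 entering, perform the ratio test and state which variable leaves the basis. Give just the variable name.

Ratios: row 1 (s1): (67/3)/(20/3) = 67/20; row 2 (s2): entry -4/3 ≤ 0, skip; row 3 (x3): (1/3)/(2/3) = 1/2.
Minimum ratio 1/2 is in the x3 row, so x3 leaves.

x3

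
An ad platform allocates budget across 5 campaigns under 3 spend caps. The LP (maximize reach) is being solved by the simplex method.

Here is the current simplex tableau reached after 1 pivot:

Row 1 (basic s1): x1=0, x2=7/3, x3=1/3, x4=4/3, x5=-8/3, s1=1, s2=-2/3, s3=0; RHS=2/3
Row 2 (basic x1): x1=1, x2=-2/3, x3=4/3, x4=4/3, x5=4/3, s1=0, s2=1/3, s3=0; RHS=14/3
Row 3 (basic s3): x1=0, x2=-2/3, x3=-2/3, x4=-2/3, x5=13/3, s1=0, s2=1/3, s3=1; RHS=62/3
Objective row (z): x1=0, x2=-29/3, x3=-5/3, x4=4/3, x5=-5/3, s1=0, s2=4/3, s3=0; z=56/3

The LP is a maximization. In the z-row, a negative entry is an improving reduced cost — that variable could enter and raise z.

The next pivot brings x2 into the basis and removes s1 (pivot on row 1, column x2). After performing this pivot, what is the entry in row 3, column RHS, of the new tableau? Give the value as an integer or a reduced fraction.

146/7

Pivot element is row 1, column x2: 7/3.
Normalize row 1: new (row 1, RHS) = (2/3)/(7/3) = 2/7.
row 3 ← row 3 − (-2/3)·(new row 1): 62/3 − (-2/3)·(2/7) = 146/7.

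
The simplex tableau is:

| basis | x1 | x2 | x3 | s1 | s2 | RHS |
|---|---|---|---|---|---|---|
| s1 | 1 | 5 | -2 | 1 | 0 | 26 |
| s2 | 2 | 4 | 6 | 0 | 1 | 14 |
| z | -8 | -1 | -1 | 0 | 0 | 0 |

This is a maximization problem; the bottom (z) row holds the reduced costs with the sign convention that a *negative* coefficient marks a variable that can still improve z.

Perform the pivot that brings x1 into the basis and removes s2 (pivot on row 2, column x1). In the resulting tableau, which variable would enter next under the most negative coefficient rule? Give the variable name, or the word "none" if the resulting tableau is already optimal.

none

Pivot element 2. New z-row = old z-row − (-8)·(row 2/2).
Updated z-row coefficients: x1: 0, x2: 15, x3: 23, s1: 0, s2: 4.
No coefficient is strictly negative; the tableau after this pivot is optimal.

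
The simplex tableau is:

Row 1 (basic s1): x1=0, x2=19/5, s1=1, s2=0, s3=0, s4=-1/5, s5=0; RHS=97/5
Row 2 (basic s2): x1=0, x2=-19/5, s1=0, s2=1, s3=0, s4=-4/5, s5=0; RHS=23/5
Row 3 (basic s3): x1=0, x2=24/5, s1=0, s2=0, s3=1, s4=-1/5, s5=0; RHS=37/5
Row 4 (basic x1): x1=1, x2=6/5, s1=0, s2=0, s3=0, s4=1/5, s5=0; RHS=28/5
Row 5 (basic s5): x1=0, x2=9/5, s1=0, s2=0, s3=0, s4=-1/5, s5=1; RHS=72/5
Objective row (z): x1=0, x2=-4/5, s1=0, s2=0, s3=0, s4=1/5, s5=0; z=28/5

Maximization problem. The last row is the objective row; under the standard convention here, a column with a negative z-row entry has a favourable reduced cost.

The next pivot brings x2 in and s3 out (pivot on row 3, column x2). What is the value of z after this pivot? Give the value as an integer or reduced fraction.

41/6

Minimum ratio for x2: (37/5)/(24/5) = 37/24.
z changes by −(z-row coeff of x2)·ratio = −(-4/5)·(37/24) = 37/30.
New z = 28/5 + (37/30) = 41/6.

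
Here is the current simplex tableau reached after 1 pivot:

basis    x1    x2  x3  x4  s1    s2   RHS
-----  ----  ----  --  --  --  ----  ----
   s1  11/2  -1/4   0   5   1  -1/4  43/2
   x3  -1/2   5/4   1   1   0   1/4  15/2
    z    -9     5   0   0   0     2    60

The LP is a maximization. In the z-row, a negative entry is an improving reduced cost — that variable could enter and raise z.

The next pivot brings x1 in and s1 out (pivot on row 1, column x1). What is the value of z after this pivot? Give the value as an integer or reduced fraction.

Minimum ratio for x1: (43/2)/(11/2) = 43/11.
z changes by −(z-row coeff of x1)·ratio = −(-9)·(43/11) = 387/11.
New z = 60 + (387/11) = 1047/11.

1047/11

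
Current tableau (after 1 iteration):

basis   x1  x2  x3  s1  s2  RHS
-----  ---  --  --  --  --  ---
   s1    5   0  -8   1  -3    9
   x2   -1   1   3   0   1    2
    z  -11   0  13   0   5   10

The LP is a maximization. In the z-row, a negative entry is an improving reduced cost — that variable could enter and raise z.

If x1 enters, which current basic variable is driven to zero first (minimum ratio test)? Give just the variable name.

Ratios: row 1 (s1): 9/5 = 9/5; row 2 (x2): entry -1 ≤ 0, skip.
Minimum ratio 9/5 is in the s1 row, so s1 leaves.

s1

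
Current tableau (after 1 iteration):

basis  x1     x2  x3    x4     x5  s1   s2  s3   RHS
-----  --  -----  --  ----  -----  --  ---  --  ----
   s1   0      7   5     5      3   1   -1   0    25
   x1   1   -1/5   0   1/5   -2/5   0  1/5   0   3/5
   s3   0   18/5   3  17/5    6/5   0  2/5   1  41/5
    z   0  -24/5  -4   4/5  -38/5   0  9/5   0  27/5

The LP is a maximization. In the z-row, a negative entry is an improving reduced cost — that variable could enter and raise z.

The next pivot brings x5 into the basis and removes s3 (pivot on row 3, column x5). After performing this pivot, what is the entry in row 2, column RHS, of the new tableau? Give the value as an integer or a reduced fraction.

Pivot element is row 3, column x5: 6/5.
Normalize row 3: new (row 3, RHS) = (41/5)/(6/5) = 41/6.
row 2 ← row 2 − (-2/5)·(new row 3): 3/5 − (-2/5)·(41/6) = 10/3.

10/3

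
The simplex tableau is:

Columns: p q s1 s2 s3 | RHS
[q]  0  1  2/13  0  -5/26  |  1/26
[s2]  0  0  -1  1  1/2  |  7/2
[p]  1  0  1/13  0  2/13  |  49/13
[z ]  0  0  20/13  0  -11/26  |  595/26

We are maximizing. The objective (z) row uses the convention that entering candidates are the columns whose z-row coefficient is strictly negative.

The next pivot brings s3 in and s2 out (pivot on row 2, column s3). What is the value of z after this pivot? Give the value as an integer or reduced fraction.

Minimum ratio for s3: (7/2)/(1/2) = 7.
z changes by −(z-row coeff of s3)·ratio = −(-11/26)·7 = 77/26.
New z = 595/26 + (77/26) = 336/13.

336/13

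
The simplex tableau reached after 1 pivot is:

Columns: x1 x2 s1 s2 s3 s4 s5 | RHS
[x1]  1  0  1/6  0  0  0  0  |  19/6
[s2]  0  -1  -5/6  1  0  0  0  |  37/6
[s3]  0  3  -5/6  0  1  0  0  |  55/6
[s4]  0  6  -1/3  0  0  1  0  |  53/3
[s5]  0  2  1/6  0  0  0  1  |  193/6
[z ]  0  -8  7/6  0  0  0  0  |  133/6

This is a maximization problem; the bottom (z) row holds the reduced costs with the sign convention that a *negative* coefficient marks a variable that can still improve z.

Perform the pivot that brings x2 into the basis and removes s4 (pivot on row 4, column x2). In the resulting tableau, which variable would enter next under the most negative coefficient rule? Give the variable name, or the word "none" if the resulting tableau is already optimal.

none

Pivot element 6. New z-row = old z-row − (-8)·(row 4/6).
Updated z-row coefficients: x1: 0, x2: 0, s1: 13/18, s2: 0, s3: 0, s4: 4/3, s5: 0.
No coefficient is strictly negative; the tableau after this pivot is optimal.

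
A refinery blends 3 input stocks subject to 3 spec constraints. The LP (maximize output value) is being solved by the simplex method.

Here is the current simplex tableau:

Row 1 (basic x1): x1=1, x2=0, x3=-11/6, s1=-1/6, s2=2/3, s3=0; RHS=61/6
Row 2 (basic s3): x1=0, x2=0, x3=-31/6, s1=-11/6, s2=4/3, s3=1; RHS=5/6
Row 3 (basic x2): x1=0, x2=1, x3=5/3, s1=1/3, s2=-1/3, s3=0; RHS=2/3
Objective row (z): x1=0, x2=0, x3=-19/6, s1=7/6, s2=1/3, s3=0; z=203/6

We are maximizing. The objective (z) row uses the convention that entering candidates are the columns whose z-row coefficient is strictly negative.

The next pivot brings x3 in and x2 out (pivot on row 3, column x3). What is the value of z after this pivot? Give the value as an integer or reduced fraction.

Minimum ratio for x3: (2/3)/(5/3) = 2/5.
z changes by −(z-row coeff of x3)·ratio = −(-19/6)·(2/5) = 19/15.
New z = 203/6 + (19/15) = 351/10.

351/10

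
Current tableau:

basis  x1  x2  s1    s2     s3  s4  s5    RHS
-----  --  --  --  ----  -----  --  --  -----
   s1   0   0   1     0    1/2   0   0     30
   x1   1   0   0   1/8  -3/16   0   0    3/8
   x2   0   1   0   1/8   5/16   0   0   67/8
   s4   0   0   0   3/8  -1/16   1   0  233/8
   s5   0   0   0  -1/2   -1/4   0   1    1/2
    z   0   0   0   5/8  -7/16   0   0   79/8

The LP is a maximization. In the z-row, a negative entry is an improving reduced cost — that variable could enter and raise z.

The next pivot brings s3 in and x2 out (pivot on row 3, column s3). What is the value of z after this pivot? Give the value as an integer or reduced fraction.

Minimum ratio for s3: (67/8)/(5/16) = 134/5.
z changes by −(z-row coeff of s3)·ratio = −(-7/16)·(134/5) = 469/40.
New z = 79/8 + (469/40) = 108/5.

108/5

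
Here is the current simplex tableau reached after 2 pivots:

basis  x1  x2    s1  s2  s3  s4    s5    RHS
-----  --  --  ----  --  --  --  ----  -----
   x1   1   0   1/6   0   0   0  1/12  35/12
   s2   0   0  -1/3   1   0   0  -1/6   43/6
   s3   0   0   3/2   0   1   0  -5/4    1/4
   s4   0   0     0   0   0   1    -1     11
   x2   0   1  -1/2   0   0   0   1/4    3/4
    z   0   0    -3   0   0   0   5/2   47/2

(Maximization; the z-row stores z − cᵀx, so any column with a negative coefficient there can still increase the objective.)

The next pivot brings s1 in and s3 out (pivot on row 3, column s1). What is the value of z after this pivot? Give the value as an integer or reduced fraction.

24

Minimum ratio for s1: (1/4)/(3/2) = 1/6.
z changes by −(z-row coeff of s1)·ratio = −(-3)·(1/6) = 1/2.
New z = 47/2 + (1/2) = 24.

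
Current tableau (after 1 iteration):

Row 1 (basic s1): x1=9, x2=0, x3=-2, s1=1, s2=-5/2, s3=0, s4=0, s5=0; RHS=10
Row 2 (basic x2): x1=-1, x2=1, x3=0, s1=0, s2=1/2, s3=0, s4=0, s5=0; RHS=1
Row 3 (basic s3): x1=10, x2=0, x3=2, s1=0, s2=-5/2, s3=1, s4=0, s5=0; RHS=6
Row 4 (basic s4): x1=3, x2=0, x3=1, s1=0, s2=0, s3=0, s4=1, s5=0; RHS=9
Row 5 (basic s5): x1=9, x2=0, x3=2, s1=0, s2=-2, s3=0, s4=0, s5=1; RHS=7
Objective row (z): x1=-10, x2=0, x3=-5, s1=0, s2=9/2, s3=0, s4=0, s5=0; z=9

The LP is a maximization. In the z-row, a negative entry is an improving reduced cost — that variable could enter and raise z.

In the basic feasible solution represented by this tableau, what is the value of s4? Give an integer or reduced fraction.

9

s4 is basic (row 4); its value is the RHS of that row: 9.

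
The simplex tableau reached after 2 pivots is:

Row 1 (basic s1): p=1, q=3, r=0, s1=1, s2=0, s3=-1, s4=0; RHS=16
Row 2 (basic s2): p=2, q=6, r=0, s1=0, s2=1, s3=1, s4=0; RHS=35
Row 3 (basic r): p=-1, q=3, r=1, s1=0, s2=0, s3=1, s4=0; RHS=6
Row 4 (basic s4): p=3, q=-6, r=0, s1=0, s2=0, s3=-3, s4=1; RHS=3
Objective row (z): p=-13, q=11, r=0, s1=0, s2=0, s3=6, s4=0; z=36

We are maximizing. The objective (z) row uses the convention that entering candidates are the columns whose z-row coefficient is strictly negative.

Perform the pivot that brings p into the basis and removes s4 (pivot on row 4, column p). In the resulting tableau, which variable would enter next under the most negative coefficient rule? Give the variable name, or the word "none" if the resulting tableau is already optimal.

q

Pivot element 3. New z-row = old z-row − (-13)·(row 4/3).
Updated z-row coefficients: p: 0, q: -15, r: 0, s1: 0, s2: 0, s3: -7, s4: 13/3.
The most negative is -15 in column q, so q would enter next.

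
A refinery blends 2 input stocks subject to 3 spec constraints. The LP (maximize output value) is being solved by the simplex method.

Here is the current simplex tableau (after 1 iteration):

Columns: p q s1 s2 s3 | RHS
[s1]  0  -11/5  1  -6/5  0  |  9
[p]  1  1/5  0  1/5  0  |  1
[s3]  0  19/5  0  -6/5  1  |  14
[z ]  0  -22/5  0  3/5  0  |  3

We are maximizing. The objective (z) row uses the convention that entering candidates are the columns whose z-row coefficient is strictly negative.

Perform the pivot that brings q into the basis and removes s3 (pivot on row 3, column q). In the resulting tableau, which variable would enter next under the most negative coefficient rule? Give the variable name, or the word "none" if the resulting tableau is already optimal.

s2

Pivot element 19/5. New z-row = old z-row − (-22/5)·(row 3/(19/5)).
Updated z-row coefficients: p: 0, q: 0, s1: 0, s2: -15/19, s3: 22/19.
The most negative is -15/19 in column s2, so s2 would enter next.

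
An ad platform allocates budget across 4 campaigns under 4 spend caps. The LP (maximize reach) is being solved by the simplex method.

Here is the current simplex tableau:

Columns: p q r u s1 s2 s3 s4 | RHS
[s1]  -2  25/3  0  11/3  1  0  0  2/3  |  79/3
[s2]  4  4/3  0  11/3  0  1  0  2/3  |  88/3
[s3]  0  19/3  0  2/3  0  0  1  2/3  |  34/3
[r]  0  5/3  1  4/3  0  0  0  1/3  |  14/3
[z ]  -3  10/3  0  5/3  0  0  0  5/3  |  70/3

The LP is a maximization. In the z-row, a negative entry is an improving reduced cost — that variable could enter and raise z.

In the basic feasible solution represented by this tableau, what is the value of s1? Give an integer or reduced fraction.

s1 is basic (row 1); its value is the RHS of that row: 79/3.

79/3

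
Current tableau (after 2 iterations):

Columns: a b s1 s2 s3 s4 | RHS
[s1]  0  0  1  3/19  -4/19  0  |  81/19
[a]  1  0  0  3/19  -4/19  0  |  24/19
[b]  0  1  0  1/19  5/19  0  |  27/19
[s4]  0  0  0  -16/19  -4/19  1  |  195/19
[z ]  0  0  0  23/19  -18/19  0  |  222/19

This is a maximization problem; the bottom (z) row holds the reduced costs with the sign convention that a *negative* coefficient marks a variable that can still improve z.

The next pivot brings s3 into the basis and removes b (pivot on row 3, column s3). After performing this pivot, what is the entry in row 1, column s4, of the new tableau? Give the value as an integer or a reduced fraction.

Pivot element is row 3, column s3: 5/19.
Normalize row 3: new (row 3, s4) = 0/(5/19) = 0.
row 1 ← row 1 − (-4/19)·(new row 3): 0 − (-4/19)·0 = 0.

0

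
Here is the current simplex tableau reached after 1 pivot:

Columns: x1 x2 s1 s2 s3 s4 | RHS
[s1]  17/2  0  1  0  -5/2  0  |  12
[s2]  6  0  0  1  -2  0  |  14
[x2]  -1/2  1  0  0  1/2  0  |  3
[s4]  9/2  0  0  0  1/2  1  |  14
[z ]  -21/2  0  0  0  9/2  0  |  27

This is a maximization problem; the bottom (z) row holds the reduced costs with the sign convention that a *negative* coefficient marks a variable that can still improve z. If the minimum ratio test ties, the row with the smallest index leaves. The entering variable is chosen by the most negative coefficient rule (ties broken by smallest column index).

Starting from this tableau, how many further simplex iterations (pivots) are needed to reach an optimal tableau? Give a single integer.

pivot: x1 in, s1 out → z = 711/17
No improving column remains; optimal.

1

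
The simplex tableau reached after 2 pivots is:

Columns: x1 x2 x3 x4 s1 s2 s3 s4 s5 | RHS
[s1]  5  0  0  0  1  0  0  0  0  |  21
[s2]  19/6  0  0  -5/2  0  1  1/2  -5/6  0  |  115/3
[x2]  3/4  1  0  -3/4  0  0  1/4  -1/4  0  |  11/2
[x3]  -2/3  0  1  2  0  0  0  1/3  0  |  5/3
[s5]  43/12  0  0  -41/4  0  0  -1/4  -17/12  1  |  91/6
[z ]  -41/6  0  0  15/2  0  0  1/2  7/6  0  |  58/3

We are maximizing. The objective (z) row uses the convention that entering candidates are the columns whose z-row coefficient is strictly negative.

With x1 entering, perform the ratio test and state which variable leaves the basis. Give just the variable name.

s1

Ratios: row 1 (s1): 21/5 = 21/5; row 2 (s2): (115/3)/(19/6) = 230/19; row 3 (x2): (11/2)/(3/4) = 22/3; row 4 (x3): entry -2/3 ≤ 0, skip; row 5 (s5): (91/6)/(43/12) = 182/43.
Minimum ratio 21/5 is in the s1 row, so s1 leaves.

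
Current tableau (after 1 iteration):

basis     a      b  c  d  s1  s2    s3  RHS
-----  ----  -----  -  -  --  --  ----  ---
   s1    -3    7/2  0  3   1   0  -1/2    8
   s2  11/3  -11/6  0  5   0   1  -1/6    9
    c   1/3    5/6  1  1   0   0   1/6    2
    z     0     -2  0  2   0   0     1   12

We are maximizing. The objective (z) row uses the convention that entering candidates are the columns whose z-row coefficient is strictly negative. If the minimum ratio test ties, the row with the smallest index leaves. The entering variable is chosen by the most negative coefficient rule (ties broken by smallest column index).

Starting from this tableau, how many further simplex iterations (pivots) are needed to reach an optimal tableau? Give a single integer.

2

pivot: b in, s1 out → z = 116/7
pivot: a in, c out → z = 184/11
No improving column remains; optimal.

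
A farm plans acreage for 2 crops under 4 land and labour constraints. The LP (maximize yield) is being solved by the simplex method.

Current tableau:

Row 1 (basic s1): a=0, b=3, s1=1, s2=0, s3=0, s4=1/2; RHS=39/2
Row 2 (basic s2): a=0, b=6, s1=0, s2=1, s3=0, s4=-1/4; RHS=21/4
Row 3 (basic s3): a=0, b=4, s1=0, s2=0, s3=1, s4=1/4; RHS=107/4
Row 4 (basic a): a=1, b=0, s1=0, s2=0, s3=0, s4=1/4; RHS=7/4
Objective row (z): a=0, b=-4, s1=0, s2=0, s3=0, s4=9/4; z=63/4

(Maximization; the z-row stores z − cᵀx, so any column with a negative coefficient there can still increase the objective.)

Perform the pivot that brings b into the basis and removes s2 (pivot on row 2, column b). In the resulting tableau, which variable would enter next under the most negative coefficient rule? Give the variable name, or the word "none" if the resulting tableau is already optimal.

Pivot element 6. New z-row = old z-row − (-4)·(row 2/6).
Updated z-row coefficients: a: 0, b: 0, s1: 0, s2: 2/3, s3: 0, s4: 25/12.
No coefficient is strictly negative; the tableau after this pivot is optimal.

none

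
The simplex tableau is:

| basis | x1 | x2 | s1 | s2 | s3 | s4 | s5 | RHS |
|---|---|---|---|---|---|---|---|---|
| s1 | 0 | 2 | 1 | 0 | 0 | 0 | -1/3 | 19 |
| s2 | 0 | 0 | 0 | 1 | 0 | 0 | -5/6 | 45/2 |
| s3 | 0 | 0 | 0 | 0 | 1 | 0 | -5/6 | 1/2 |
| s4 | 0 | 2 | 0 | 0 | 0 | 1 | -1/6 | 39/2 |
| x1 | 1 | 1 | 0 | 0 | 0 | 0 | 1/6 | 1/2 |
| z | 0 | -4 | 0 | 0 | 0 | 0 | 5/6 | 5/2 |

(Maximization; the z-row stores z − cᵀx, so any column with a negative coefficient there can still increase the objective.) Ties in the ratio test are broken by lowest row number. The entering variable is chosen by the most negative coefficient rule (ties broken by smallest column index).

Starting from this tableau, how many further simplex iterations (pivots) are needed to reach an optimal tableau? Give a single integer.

pivot: x2 in, x1 out → z = 9/2
No improving column remains; optimal.

1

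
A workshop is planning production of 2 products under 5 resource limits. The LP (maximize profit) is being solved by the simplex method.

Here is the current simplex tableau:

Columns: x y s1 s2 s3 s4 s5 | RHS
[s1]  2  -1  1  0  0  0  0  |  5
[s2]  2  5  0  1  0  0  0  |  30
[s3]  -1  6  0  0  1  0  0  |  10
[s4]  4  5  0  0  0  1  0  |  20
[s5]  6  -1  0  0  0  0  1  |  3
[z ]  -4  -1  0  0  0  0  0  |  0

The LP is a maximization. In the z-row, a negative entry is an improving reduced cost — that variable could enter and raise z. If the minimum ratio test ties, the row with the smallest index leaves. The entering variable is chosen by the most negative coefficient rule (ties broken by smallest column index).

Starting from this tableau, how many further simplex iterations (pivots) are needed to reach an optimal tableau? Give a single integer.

2

pivot: x in, s5 out → z = 2
pivot: y in, s3 out → z = 5
No improving column remains; optimal.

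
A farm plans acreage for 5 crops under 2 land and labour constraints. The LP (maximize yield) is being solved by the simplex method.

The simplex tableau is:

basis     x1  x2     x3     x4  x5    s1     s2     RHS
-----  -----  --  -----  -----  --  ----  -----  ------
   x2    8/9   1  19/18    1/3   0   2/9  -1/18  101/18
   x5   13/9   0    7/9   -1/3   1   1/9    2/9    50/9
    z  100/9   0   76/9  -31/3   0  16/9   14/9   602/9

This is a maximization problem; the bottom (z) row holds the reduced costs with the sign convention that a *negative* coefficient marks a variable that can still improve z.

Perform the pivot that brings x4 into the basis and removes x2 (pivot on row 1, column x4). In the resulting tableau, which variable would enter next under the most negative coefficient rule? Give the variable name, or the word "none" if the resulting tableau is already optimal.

s2

Pivot element 1/3. New z-row = old z-row − (-31/3)·(row 1/(1/3)).
Updated z-row coefficients: x1: 116/3, x2: 31, x3: 247/6, x4: 0, x5: 0, s1: 26/3, s2: -1/6.
The most negative is -1/6 in column s2, so s2 would enter next.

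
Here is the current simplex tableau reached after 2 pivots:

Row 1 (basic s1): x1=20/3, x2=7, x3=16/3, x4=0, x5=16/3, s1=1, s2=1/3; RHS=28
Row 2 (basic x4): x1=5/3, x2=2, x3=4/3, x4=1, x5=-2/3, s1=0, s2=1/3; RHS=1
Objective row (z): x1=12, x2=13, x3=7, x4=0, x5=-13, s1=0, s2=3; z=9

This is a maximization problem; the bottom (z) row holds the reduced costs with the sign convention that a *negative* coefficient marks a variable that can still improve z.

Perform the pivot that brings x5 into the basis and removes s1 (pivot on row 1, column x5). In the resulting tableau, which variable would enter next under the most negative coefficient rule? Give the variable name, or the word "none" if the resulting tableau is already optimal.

none

Pivot element 16/3. New z-row = old z-row − (-13)·(row 1/(16/3)).
Updated z-row coefficients: x1: 113/4, x2: 481/16, x3: 20, x4: 0, x5: 0, s1: 39/16, s2: 61/16.
No coefficient is strictly negative; the tableau after this pivot is optimal.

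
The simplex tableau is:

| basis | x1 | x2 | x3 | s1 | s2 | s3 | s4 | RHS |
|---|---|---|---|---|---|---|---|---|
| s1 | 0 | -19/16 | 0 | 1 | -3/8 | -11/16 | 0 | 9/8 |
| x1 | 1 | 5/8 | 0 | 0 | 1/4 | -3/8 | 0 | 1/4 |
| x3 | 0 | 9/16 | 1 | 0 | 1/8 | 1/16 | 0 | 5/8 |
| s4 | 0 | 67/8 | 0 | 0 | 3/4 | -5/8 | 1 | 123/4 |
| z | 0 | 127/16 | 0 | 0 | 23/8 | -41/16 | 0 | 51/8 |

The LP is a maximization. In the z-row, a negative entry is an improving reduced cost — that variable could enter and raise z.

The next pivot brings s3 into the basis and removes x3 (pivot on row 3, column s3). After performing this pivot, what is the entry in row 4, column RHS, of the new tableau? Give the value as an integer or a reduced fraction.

37

Pivot element is row 3, column s3: 1/16.
Normalize row 3: new (row 3, RHS) = (5/8)/(1/16) = 10.
row 4 ← row 4 − (-5/8)·(new row 3): 123/4 − (-5/8)·10 = 37.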